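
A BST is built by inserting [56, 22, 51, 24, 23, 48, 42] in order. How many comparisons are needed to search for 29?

Search path for 29: 56 -> 22 -> 51 -> 24 -> 48 -> 42
Found: False
Comparisons: 6


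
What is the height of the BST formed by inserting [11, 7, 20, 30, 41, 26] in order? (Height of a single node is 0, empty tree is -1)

Insertion order: [11, 7, 20, 30, 41, 26]
Tree (level-order array): [11, 7, 20, None, None, None, 30, 26, 41]
Compute height bottom-up (empty subtree = -1):
  height(7) = 1 + max(-1, -1) = 0
  height(26) = 1 + max(-1, -1) = 0
  height(41) = 1 + max(-1, -1) = 0
  height(30) = 1 + max(0, 0) = 1
  height(20) = 1 + max(-1, 1) = 2
  height(11) = 1 + max(0, 2) = 3
Height = 3


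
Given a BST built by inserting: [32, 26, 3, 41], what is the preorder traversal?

Tree insertion order: [32, 26, 3, 41]
Tree (level-order array): [32, 26, 41, 3]
Preorder traversal: [32, 26, 3, 41]


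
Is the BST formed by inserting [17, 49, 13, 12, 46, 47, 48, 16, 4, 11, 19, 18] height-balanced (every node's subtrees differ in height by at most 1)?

Tree (level-order array): [17, 13, 49, 12, 16, 46, None, 4, None, None, None, 19, 47, None, 11, 18, None, None, 48]
Definition: a tree is height-balanced if, at every node, |h(left) - h(right)| <= 1 (empty subtree has height -1).
Bottom-up per-node check:
  node 11: h_left=-1, h_right=-1, diff=0 [OK], height=0
  node 4: h_left=-1, h_right=0, diff=1 [OK], height=1
  node 12: h_left=1, h_right=-1, diff=2 [FAIL (|1--1|=2 > 1)], height=2
  node 16: h_left=-1, h_right=-1, diff=0 [OK], height=0
  node 13: h_left=2, h_right=0, diff=2 [FAIL (|2-0|=2 > 1)], height=3
  node 18: h_left=-1, h_right=-1, diff=0 [OK], height=0
  node 19: h_left=0, h_right=-1, diff=1 [OK], height=1
  node 48: h_left=-1, h_right=-1, diff=0 [OK], height=0
  node 47: h_left=-1, h_right=0, diff=1 [OK], height=1
  node 46: h_left=1, h_right=1, diff=0 [OK], height=2
  node 49: h_left=2, h_right=-1, diff=3 [FAIL (|2--1|=3 > 1)], height=3
  node 17: h_left=3, h_right=3, diff=0 [OK], height=4
Node 12 violates the condition: |1 - -1| = 2 > 1.
Result: Not balanced


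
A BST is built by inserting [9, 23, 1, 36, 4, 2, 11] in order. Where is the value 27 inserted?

Starting tree (level order): [9, 1, 23, None, 4, 11, 36, 2]
Insertion path: 9 -> 23 -> 36
Result: insert 27 as left child of 36
Final tree (level order): [9, 1, 23, None, 4, 11, 36, 2, None, None, None, 27]


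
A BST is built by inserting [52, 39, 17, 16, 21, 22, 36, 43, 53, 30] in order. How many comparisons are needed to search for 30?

Search path for 30: 52 -> 39 -> 17 -> 21 -> 22 -> 36 -> 30
Found: True
Comparisons: 7


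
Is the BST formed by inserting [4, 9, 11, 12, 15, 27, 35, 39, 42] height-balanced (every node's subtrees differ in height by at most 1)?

Tree (level-order array): [4, None, 9, None, 11, None, 12, None, 15, None, 27, None, 35, None, 39, None, 42]
Definition: a tree is height-balanced if, at every node, |h(left) - h(right)| <= 1 (empty subtree has height -1).
Bottom-up per-node check:
  node 42: h_left=-1, h_right=-1, diff=0 [OK], height=0
  node 39: h_left=-1, h_right=0, diff=1 [OK], height=1
  node 35: h_left=-1, h_right=1, diff=2 [FAIL (|-1-1|=2 > 1)], height=2
  node 27: h_left=-1, h_right=2, diff=3 [FAIL (|-1-2|=3 > 1)], height=3
  node 15: h_left=-1, h_right=3, diff=4 [FAIL (|-1-3|=4 > 1)], height=4
  node 12: h_left=-1, h_right=4, diff=5 [FAIL (|-1-4|=5 > 1)], height=5
  node 11: h_left=-1, h_right=5, diff=6 [FAIL (|-1-5|=6 > 1)], height=6
  node 9: h_left=-1, h_right=6, diff=7 [FAIL (|-1-6|=7 > 1)], height=7
  node 4: h_left=-1, h_right=7, diff=8 [FAIL (|-1-7|=8 > 1)], height=8
Node 35 violates the condition: |-1 - 1| = 2 > 1.
Result: Not balanced


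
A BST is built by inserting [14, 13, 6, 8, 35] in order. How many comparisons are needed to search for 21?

Search path for 21: 14 -> 35
Found: False
Comparisons: 2


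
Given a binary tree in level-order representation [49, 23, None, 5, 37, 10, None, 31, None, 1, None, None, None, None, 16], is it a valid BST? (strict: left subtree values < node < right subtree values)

Level-order array: [49, 23, None, 5, 37, 10, None, 31, None, 1, None, None, None, None, 16]
Validate using subtree bounds (lo, hi): at each node, require lo < value < hi,
then recurse left with hi=value and right with lo=value.
Preorder trace (stopping at first violation):
  at node 49 with bounds (-inf, +inf): OK
  at node 23 with bounds (-inf, 49): OK
  at node 5 with bounds (-inf, 23): OK
  at node 10 with bounds (-inf, 5): VIOLATION
Node 10 violates its bound: not (-inf < 10 < 5).
Result: Not a valid BST


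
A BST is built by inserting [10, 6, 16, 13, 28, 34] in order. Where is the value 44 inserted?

Starting tree (level order): [10, 6, 16, None, None, 13, 28, None, None, None, 34]
Insertion path: 10 -> 16 -> 28 -> 34
Result: insert 44 as right child of 34
Final tree (level order): [10, 6, 16, None, None, 13, 28, None, None, None, 34, None, 44]


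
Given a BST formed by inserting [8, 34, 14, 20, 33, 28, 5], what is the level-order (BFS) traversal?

Tree insertion order: [8, 34, 14, 20, 33, 28, 5]
Tree (level-order array): [8, 5, 34, None, None, 14, None, None, 20, None, 33, 28]
BFS from the root, enqueuing left then right child of each popped node:
  queue [8] -> pop 8, enqueue [5, 34], visited so far: [8]
  queue [5, 34] -> pop 5, enqueue [none], visited so far: [8, 5]
  queue [34] -> pop 34, enqueue [14], visited so far: [8, 5, 34]
  queue [14] -> pop 14, enqueue [20], visited so far: [8, 5, 34, 14]
  queue [20] -> pop 20, enqueue [33], visited so far: [8, 5, 34, 14, 20]
  queue [33] -> pop 33, enqueue [28], visited so far: [8, 5, 34, 14, 20, 33]
  queue [28] -> pop 28, enqueue [none], visited so far: [8, 5, 34, 14, 20, 33, 28]
Result: [8, 5, 34, 14, 20, 33, 28]


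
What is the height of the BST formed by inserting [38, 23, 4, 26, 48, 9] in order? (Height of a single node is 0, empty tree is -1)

Insertion order: [38, 23, 4, 26, 48, 9]
Tree (level-order array): [38, 23, 48, 4, 26, None, None, None, 9]
Compute height bottom-up (empty subtree = -1):
  height(9) = 1 + max(-1, -1) = 0
  height(4) = 1 + max(-1, 0) = 1
  height(26) = 1 + max(-1, -1) = 0
  height(23) = 1 + max(1, 0) = 2
  height(48) = 1 + max(-1, -1) = 0
  height(38) = 1 + max(2, 0) = 3
Height = 3


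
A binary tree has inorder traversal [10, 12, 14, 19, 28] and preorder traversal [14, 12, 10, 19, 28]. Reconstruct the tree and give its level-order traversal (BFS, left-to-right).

Inorder:  [10, 12, 14, 19, 28]
Preorder: [14, 12, 10, 19, 28]
Algorithm: preorder visits root first, so consume preorder in order;
for each root, split the current inorder slice at that value into
left-subtree inorder and right-subtree inorder, then recurse.
Recursive splits:
  root=14; inorder splits into left=[10, 12], right=[19, 28]
  root=12; inorder splits into left=[10], right=[]
  root=10; inorder splits into left=[], right=[]
  root=19; inorder splits into left=[], right=[28]
  root=28; inorder splits into left=[], right=[]
Reconstructed level-order: [14, 12, 19, 10, 28]


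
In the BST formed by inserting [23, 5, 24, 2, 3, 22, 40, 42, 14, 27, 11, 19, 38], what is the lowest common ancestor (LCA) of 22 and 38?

Tree insertion order: [23, 5, 24, 2, 3, 22, 40, 42, 14, 27, 11, 19, 38]
Tree (level-order array): [23, 5, 24, 2, 22, None, 40, None, 3, 14, None, 27, 42, None, None, 11, 19, None, 38]
In a BST, the LCA of p=22, q=38 is the first node v on the
root-to-leaf path with p <= v <= q (go left if both < v, right if both > v).
Walk from root:
  at 23: 22 <= 23 <= 38, this is the LCA
LCA = 23


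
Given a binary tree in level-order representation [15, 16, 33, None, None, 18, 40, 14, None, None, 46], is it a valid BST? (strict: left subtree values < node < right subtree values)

Level-order array: [15, 16, 33, None, None, 18, 40, 14, None, None, 46]
Validate using subtree bounds (lo, hi): at each node, require lo < value < hi,
then recurse left with hi=value and right with lo=value.
Preorder trace (stopping at first violation):
  at node 15 with bounds (-inf, +inf): OK
  at node 16 with bounds (-inf, 15): VIOLATION
Node 16 violates its bound: not (-inf < 16 < 15).
Result: Not a valid BST


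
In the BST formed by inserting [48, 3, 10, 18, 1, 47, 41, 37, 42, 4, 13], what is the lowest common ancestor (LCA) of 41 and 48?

Tree insertion order: [48, 3, 10, 18, 1, 47, 41, 37, 42, 4, 13]
Tree (level-order array): [48, 3, None, 1, 10, None, None, 4, 18, None, None, 13, 47, None, None, 41, None, 37, 42]
In a BST, the LCA of p=41, q=48 is the first node v on the
root-to-leaf path with p <= v <= q (go left if both < v, right if both > v).
Walk from root:
  at 48: 41 <= 48 <= 48, this is the LCA
LCA = 48


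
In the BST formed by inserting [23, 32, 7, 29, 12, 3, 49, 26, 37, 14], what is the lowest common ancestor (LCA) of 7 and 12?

Tree insertion order: [23, 32, 7, 29, 12, 3, 49, 26, 37, 14]
Tree (level-order array): [23, 7, 32, 3, 12, 29, 49, None, None, None, 14, 26, None, 37]
In a BST, the LCA of p=7, q=12 is the first node v on the
root-to-leaf path with p <= v <= q (go left if both < v, right if both > v).
Walk from root:
  at 23: both 7 and 12 < 23, go left
  at 7: 7 <= 7 <= 12, this is the LCA
LCA = 7


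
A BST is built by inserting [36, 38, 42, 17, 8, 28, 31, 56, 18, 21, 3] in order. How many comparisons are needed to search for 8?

Search path for 8: 36 -> 17 -> 8
Found: True
Comparisons: 3


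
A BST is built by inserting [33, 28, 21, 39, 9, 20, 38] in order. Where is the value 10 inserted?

Starting tree (level order): [33, 28, 39, 21, None, 38, None, 9, None, None, None, None, 20]
Insertion path: 33 -> 28 -> 21 -> 9 -> 20
Result: insert 10 as left child of 20
Final tree (level order): [33, 28, 39, 21, None, 38, None, 9, None, None, None, None, 20, 10]


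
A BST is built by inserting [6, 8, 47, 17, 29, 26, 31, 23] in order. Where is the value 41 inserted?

Starting tree (level order): [6, None, 8, None, 47, 17, None, None, 29, 26, 31, 23]
Insertion path: 6 -> 8 -> 47 -> 17 -> 29 -> 31
Result: insert 41 as right child of 31
Final tree (level order): [6, None, 8, None, 47, 17, None, None, 29, 26, 31, 23, None, None, 41]


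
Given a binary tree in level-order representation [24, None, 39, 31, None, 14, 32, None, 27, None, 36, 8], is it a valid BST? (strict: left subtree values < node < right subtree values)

Level-order array: [24, None, 39, 31, None, 14, 32, None, 27, None, 36, 8]
Validate using subtree bounds (lo, hi): at each node, require lo < value < hi,
then recurse left with hi=value and right with lo=value.
Preorder trace (stopping at first violation):
  at node 24 with bounds (-inf, +inf): OK
  at node 39 with bounds (24, +inf): OK
  at node 31 with bounds (24, 39): OK
  at node 14 with bounds (24, 31): VIOLATION
Node 14 violates its bound: not (24 < 14 < 31).
Result: Not a valid BST


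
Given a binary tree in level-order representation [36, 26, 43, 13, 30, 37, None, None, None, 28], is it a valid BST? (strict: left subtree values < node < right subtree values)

Level-order array: [36, 26, 43, 13, 30, 37, None, None, None, 28]
Validate using subtree bounds (lo, hi): at each node, require lo < value < hi,
then recurse left with hi=value and right with lo=value.
Preorder trace (stopping at first violation):
  at node 36 with bounds (-inf, +inf): OK
  at node 26 with bounds (-inf, 36): OK
  at node 13 with bounds (-inf, 26): OK
  at node 30 with bounds (26, 36): OK
  at node 28 with bounds (26, 30): OK
  at node 43 with bounds (36, +inf): OK
  at node 37 with bounds (36, 43): OK
No violation found at any node.
Result: Valid BST


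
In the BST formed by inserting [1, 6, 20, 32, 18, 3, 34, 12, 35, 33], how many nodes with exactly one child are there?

Tree built from: [1, 6, 20, 32, 18, 3, 34, 12, 35, 33]
Tree (level-order array): [1, None, 6, 3, 20, None, None, 18, 32, 12, None, None, 34, None, None, 33, 35]
Rule: These are nodes with exactly 1 non-null child.
Per-node child counts:
  node 1: 1 child(ren)
  node 6: 2 child(ren)
  node 3: 0 child(ren)
  node 20: 2 child(ren)
  node 18: 1 child(ren)
  node 12: 0 child(ren)
  node 32: 1 child(ren)
  node 34: 2 child(ren)
  node 33: 0 child(ren)
  node 35: 0 child(ren)
Matching nodes: [1, 18, 32]
Count of nodes with exactly one child: 3


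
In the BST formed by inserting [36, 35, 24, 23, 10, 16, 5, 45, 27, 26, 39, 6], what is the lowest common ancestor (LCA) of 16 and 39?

Tree insertion order: [36, 35, 24, 23, 10, 16, 5, 45, 27, 26, 39, 6]
Tree (level-order array): [36, 35, 45, 24, None, 39, None, 23, 27, None, None, 10, None, 26, None, 5, 16, None, None, None, 6]
In a BST, the LCA of p=16, q=39 is the first node v on the
root-to-leaf path with p <= v <= q (go left if both < v, right if both > v).
Walk from root:
  at 36: 16 <= 36 <= 39, this is the LCA
LCA = 36


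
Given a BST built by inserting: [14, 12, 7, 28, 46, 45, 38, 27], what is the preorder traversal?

Tree insertion order: [14, 12, 7, 28, 46, 45, 38, 27]
Tree (level-order array): [14, 12, 28, 7, None, 27, 46, None, None, None, None, 45, None, 38]
Preorder traversal: [14, 12, 7, 28, 27, 46, 45, 38]


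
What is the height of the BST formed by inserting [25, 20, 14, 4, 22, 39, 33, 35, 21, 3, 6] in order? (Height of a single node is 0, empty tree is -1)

Insertion order: [25, 20, 14, 4, 22, 39, 33, 35, 21, 3, 6]
Tree (level-order array): [25, 20, 39, 14, 22, 33, None, 4, None, 21, None, None, 35, 3, 6]
Compute height bottom-up (empty subtree = -1):
  height(3) = 1 + max(-1, -1) = 0
  height(6) = 1 + max(-1, -1) = 0
  height(4) = 1 + max(0, 0) = 1
  height(14) = 1 + max(1, -1) = 2
  height(21) = 1 + max(-1, -1) = 0
  height(22) = 1 + max(0, -1) = 1
  height(20) = 1 + max(2, 1) = 3
  height(35) = 1 + max(-1, -1) = 0
  height(33) = 1 + max(-1, 0) = 1
  height(39) = 1 + max(1, -1) = 2
  height(25) = 1 + max(3, 2) = 4
Height = 4


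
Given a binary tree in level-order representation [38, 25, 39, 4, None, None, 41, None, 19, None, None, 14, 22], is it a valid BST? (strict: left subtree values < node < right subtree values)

Level-order array: [38, 25, 39, 4, None, None, 41, None, 19, None, None, 14, 22]
Validate using subtree bounds (lo, hi): at each node, require lo < value < hi,
then recurse left with hi=value and right with lo=value.
Preorder trace (stopping at first violation):
  at node 38 with bounds (-inf, +inf): OK
  at node 25 with bounds (-inf, 38): OK
  at node 4 with bounds (-inf, 25): OK
  at node 19 with bounds (4, 25): OK
  at node 14 with bounds (4, 19): OK
  at node 22 with bounds (19, 25): OK
  at node 39 with bounds (38, +inf): OK
  at node 41 with bounds (39, +inf): OK
No violation found at any node.
Result: Valid BST


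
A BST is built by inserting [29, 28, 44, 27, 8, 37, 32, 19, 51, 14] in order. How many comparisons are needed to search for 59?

Search path for 59: 29 -> 44 -> 51
Found: False
Comparisons: 3


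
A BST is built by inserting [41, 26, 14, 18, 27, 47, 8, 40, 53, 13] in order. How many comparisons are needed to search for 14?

Search path for 14: 41 -> 26 -> 14
Found: True
Comparisons: 3


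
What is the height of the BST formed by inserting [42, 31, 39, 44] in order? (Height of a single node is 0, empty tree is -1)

Insertion order: [42, 31, 39, 44]
Tree (level-order array): [42, 31, 44, None, 39]
Compute height bottom-up (empty subtree = -1):
  height(39) = 1 + max(-1, -1) = 0
  height(31) = 1 + max(-1, 0) = 1
  height(44) = 1 + max(-1, -1) = 0
  height(42) = 1 + max(1, 0) = 2
Height = 2


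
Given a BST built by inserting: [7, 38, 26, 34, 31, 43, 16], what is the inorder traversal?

Tree insertion order: [7, 38, 26, 34, 31, 43, 16]
Tree (level-order array): [7, None, 38, 26, 43, 16, 34, None, None, None, None, 31]
Inorder traversal: [7, 16, 26, 31, 34, 38, 43]


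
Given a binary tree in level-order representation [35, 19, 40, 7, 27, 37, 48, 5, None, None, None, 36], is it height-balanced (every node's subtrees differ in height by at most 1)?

Tree (level-order array): [35, 19, 40, 7, 27, 37, 48, 5, None, None, None, 36]
Definition: a tree is height-balanced if, at every node, |h(left) - h(right)| <= 1 (empty subtree has height -1).
Bottom-up per-node check:
  node 5: h_left=-1, h_right=-1, diff=0 [OK], height=0
  node 7: h_left=0, h_right=-1, diff=1 [OK], height=1
  node 27: h_left=-1, h_right=-1, diff=0 [OK], height=0
  node 19: h_left=1, h_right=0, diff=1 [OK], height=2
  node 36: h_left=-1, h_right=-1, diff=0 [OK], height=0
  node 37: h_left=0, h_right=-1, diff=1 [OK], height=1
  node 48: h_left=-1, h_right=-1, diff=0 [OK], height=0
  node 40: h_left=1, h_right=0, diff=1 [OK], height=2
  node 35: h_left=2, h_right=2, diff=0 [OK], height=3
All nodes satisfy the balance condition.
Result: Balanced


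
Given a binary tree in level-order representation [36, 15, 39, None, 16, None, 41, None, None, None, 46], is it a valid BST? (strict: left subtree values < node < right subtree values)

Level-order array: [36, 15, 39, None, 16, None, 41, None, None, None, 46]
Validate using subtree bounds (lo, hi): at each node, require lo < value < hi,
then recurse left with hi=value and right with lo=value.
Preorder trace (stopping at first violation):
  at node 36 with bounds (-inf, +inf): OK
  at node 15 with bounds (-inf, 36): OK
  at node 16 with bounds (15, 36): OK
  at node 39 with bounds (36, +inf): OK
  at node 41 with bounds (39, +inf): OK
  at node 46 with bounds (41, +inf): OK
No violation found at any node.
Result: Valid BST


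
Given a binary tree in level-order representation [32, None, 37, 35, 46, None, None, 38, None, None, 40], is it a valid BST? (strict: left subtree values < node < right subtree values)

Level-order array: [32, None, 37, 35, 46, None, None, 38, None, None, 40]
Validate using subtree bounds (lo, hi): at each node, require lo < value < hi,
then recurse left with hi=value and right with lo=value.
Preorder trace (stopping at first violation):
  at node 32 with bounds (-inf, +inf): OK
  at node 37 with bounds (32, +inf): OK
  at node 35 with bounds (32, 37): OK
  at node 46 with bounds (37, +inf): OK
  at node 38 with bounds (37, 46): OK
  at node 40 with bounds (38, 46): OK
No violation found at any node.
Result: Valid BST


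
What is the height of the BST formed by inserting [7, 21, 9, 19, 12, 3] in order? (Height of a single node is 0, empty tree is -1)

Insertion order: [7, 21, 9, 19, 12, 3]
Tree (level-order array): [7, 3, 21, None, None, 9, None, None, 19, 12]
Compute height bottom-up (empty subtree = -1):
  height(3) = 1 + max(-1, -1) = 0
  height(12) = 1 + max(-1, -1) = 0
  height(19) = 1 + max(0, -1) = 1
  height(9) = 1 + max(-1, 1) = 2
  height(21) = 1 + max(2, -1) = 3
  height(7) = 1 + max(0, 3) = 4
Height = 4


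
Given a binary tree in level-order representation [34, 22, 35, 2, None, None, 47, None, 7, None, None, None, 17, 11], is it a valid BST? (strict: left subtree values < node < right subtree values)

Level-order array: [34, 22, 35, 2, None, None, 47, None, 7, None, None, None, 17, 11]
Validate using subtree bounds (lo, hi): at each node, require lo < value < hi,
then recurse left with hi=value and right with lo=value.
Preorder trace (stopping at first violation):
  at node 34 with bounds (-inf, +inf): OK
  at node 22 with bounds (-inf, 34): OK
  at node 2 with bounds (-inf, 22): OK
  at node 7 with bounds (2, 22): OK
  at node 17 with bounds (7, 22): OK
  at node 11 with bounds (7, 17): OK
  at node 35 with bounds (34, +inf): OK
  at node 47 with bounds (35, +inf): OK
No violation found at any node.
Result: Valid BST


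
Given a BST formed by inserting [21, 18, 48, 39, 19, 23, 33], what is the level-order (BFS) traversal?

Tree insertion order: [21, 18, 48, 39, 19, 23, 33]
Tree (level-order array): [21, 18, 48, None, 19, 39, None, None, None, 23, None, None, 33]
BFS from the root, enqueuing left then right child of each popped node:
  queue [21] -> pop 21, enqueue [18, 48], visited so far: [21]
  queue [18, 48] -> pop 18, enqueue [19], visited so far: [21, 18]
  queue [48, 19] -> pop 48, enqueue [39], visited so far: [21, 18, 48]
  queue [19, 39] -> pop 19, enqueue [none], visited so far: [21, 18, 48, 19]
  queue [39] -> pop 39, enqueue [23], visited so far: [21, 18, 48, 19, 39]
  queue [23] -> pop 23, enqueue [33], visited so far: [21, 18, 48, 19, 39, 23]
  queue [33] -> pop 33, enqueue [none], visited so far: [21, 18, 48, 19, 39, 23, 33]
Result: [21, 18, 48, 19, 39, 23, 33]


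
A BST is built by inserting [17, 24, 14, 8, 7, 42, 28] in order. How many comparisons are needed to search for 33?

Search path for 33: 17 -> 24 -> 42 -> 28
Found: False
Comparisons: 4


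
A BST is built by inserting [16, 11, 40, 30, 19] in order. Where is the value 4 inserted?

Starting tree (level order): [16, 11, 40, None, None, 30, None, 19]
Insertion path: 16 -> 11
Result: insert 4 as left child of 11
Final tree (level order): [16, 11, 40, 4, None, 30, None, None, None, 19]


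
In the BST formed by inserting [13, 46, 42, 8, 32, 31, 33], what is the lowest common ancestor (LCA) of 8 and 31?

Tree insertion order: [13, 46, 42, 8, 32, 31, 33]
Tree (level-order array): [13, 8, 46, None, None, 42, None, 32, None, 31, 33]
In a BST, the LCA of p=8, q=31 is the first node v on the
root-to-leaf path with p <= v <= q (go left if both < v, right if both > v).
Walk from root:
  at 13: 8 <= 13 <= 31, this is the LCA
LCA = 13


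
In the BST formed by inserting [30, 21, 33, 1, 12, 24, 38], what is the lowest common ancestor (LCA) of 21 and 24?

Tree insertion order: [30, 21, 33, 1, 12, 24, 38]
Tree (level-order array): [30, 21, 33, 1, 24, None, 38, None, 12]
In a BST, the LCA of p=21, q=24 is the first node v on the
root-to-leaf path with p <= v <= q (go left if both < v, right if both > v).
Walk from root:
  at 30: both 21 and 24 < 30, go left
  at 21: 21 <= 21 <= 24, this is the LCA
LCA = 21


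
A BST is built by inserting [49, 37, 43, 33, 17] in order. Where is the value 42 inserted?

Starting tree (level order): [49, 37, None, 33, 43, 17]
Insertion path: 49 -> 37 -> 43
Result: insert 42 as left child of 43
Final tree (level order): [49, 37, None, 33, 43, 17, None, 42]


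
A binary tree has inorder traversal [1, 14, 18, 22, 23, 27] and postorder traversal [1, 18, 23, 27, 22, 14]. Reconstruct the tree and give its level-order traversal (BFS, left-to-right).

Inorder:   [1, 14, 18, 22, 23, 27]
Postorder: [1, 18, 23, 27, 22, 14]
Algorithm: postorder visits root last, so walk postorder right-to-left;
each value is the root of the current inorder slice — split it at that
value, recurse on the right subtree first, then the left.
Recursive splits:
  root=14; inorder splits into left=[1], right=[18, 22, 23, 27]
  root=22; inorder splits into left=[18], right=[23, 27]
  root=27; inorder splits into left=[23], right=[]
  root=23; inorder splits into left=[], right=[]
  root=18; inorder splits into left=[], right=[]
  root=1; inorder splits into left=[], right=[]
Reconstructed level-order: [14, 1, 22, 18, 27, 23]


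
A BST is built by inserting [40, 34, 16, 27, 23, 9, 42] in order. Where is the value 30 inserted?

Starting tree (level order): [40, 34, 42, 16, None, None, None, 9, 27, None, None, 23]
Insertion path: 40 -> 34 -> 16 -> 27
Result: insert 30 as right child of 27
Final tree (level order): [40, 34, 42, 16, None, None, None, 9, 27, None, None, 23, 30]


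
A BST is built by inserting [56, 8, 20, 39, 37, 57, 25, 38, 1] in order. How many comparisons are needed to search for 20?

Search path for 20: 56 -> 8 -> 20
Found: True
Comparisons: 3


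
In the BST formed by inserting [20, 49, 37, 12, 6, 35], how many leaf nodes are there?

Tree built from: [20, 49, 37, 12, 6, 35]
Tree (level-order array): [20, 12, 49, 6, None, 37, None, None, None, 35]
Rule: A leaf has 0 children.
Per-node child counts:
  node 20: 2 child(ren)
  node 12: 1 child(ren)
  node 6: 0 child(ren)
  node 49: 1 child(ren)
  node 37: 1 child(ren)
  node 35: 0 child(ren)
Matching nodes: [6, 35]
Count of leaf nodes: 2


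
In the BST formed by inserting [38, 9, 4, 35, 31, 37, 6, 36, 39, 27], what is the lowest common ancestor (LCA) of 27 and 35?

Tree insertion order: [38, 9, 4, 35, 31, 37, 6, 36, 39, 27]
Tree (level-order array): [38, 9, 39, 4, 35, None, None, None, 6, 31, 37, None, None, 27, None, 36]
In a BST, the LCA of p=27, q=35 is the first node v on the
root-to-leaf path with p <= v <= q (go left if both < v, right if both > v).
Walk from root:
  at 38: both 27 and 35 < 38, go left
  at 9: both 27 and 35 > 9, go right
  at 35: 27 <= 35 <= 35, this is the LCA
LCA = 35


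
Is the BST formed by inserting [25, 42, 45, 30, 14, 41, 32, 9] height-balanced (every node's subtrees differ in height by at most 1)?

Tree (level-order array): [25, 14, 42, 9, None, 30, 45, None, None, None, 41, None, None, 32]
Definition: a tree is height-balanced if, at every node, |h(left) - h(right)| <= 1 (empty subtree has height -1).
Bottom-up per-node check:
  node 9: h_left=-1, h_right=-1, diff=0 [OK], height=0
  node 14: h_left=0, h_right=-1, diff=1 [OK], height=1
  node 32: h_left=-1, h_right=-1, diff=0 [OK], height=0
  node 41: h_left=0, h_right=-1, diff=1 [OK], height=1
  node 30: h_left=-1, h_right=1, diff=2 [FAIL (|-1-1|=2 > 1)], height=2
  node 45: h_left=-1, h_right=-1, diff=0 [OK], height=0
  node 42: h_left=2, h_right=0, diff=2 [FAIL (|2-0|=2 > 1)], height=3
  node 25: h_left=1, h_right=3, diff=2 [FAIL (|1-3|=2 > 1)], height=4
Node 30 violates the condition: |-1 - 1| = 2 > 1.
Result: Not balanced


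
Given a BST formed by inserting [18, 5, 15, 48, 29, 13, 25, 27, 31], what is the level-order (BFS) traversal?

Tree insertion order: [18, 5, 15, 48, 29, 13, 25, 27, 31]
Tree (level-order array): [18, 5, 48, None, 15, 29, None, 13, None, 25, 31, None, None, None, 27]
BFS from the root, enqueuing left then right child of each popped node:
  queue [18] -> pop 18, enqueue [5, 48], visited so far: [18]
  queue [5, 48] -> pop 5, enqueue [15], visited so far: [18, 5]
  queue [48, 15] -> pop 48, enqueue [29], visited so far: [18, 5, 48]
  queue [15, 29] -> pop 15, enqueue [13], visited so far: [18, 5, 48, 15]
  queue [29, 13] -> pop 29, enqueue [25, 31], visited so far: [18, 5, 48, 15, 29]
  queue [13, 25, 31] -> pop 13, enqueue [none], visited so far: [18, 5, 48, 15, 29, 13]
  queue [25, 31] -> pop 25, enqueue [27], visited so far: [18, 5, 48, 15, 29, 13, 25]
  queue [31, 27] -> pop 31, enqueue [none], visited so far: [18, 5, 48, 15, 29, 13, 25, 31]
  queue [27] -> pop 27, enqueue [none], visited so far: [18, 5, 48, 15, 29, 13, 25, 31, 27]
Result: [18, 5, 48, 15, 29, 13, 25, 31, 27]


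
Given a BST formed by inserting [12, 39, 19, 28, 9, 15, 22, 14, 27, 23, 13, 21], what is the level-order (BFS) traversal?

Tree insertion order: [12, 39, 19, 28, 9, 15, 22, 14, 27, 23, 13, 21]
Tree (level-order array): [12, 9, 39, None, None, 19, None, 15, 28, 14, None, 22, None, 13, None, 21, 27, None, None, None, None, 23]
BFS from the root, enqueuing left then right child of each popped node:
  queue [12] -> pop 12, enqueue [9, 39], visited so far: [12]
  queue [9, 39] -> pop 9, enqueue [none], visited so far: [12, 9]
  queue [39] -> pop 39, enqueue [19], visited so far: [12, 9, 39]
  queue [19] -> pop 19, enqueue [15, 28], visited so far: [12, 9, 39, 19]
  queue [15, 28] -> pop 15, enqueue [14], visited so far: [12, 9, 39, 19, 15]
  queue [28, 14] -> pop 28, enqueue [22], visited so far: [12, 9, 39, 19, 15, 28]
  queue [14, 22] -> pop 14, enqueue [13], visited so far: [12, 9, 39, 19, 15, 28, 14]
  queue [22, 13] -> pop 22, enqueue [21, 27], visited so far: [12, 9, 39, 19, 15, 28, 14, 22]
  queue [13, 21, 27] -> pop 13, enqueue [none], visited so far: [12, 9, 39, 19, 15, 28, 14, 22, 13]
  queue [21, 27] -> pop 21, enqueue [none], visited so far: [12, 9, 39, 19, 15, 28, 14, 22, 13, 21]
  queue [27] -> pop 27, enqueue [23], visited so far: [12, 9, 39, 19, 15, 28, 14, 22, 13, 21, 27]
  queue [23] -> pop 23, enqueue [none], visited so far: [12, 9, 39, 19, 15, 28, 14, 22, 13, 21, 27, 23]
Result: [12, 9, 39, 19, 15, 28, 14, 22, 13, 21, 27, 23]


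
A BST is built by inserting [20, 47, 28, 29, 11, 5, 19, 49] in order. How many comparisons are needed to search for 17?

Search path for 17: 20 -> 11 -> 19
Found: False
Comparisons: 3


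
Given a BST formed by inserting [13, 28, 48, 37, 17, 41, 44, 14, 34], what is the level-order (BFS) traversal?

Tree insertion order: [13, 28, 48, 37, 17, 41, 44, 14, 34]
Tree (level-order array): [13, None, 28, 17, 48, 14, None, 37, None, None, None, 34, 41, None, None, None, 44]
BFS from the root, enqueuing left then right child of each popped node:
  queue [13] -> pop 13, enqueue [28], visited so far: [13]
  queue [28] -> pop 28, enqueue [17, 48], visited so far: [13, 28]
  queue [17, 48] -> pop 17, enqueue [14], visited so far: [13, 28, 17]
  queue [48, 14] -> pop 48, enqueue [37], visited so far: [13, 28, 17, 48]
  queue [14, 37] -> pop 14, enqueue [none], visited so far: [13, 28, 17, 48, 14]
  queue [37] -> pop 37, enqueue [34, 41], visited so far: [13, 28, 17, 48, 14, 37]
  queue [34, 41] -> pop 34, enqueue [none], visited so far: [13, 28, 17, 48, 14, 37, 34]
  queue [41] -> pop 41, enqueue [44], visited so far: [13, 28, 17, 48, 14, 37, 34, 41]
  queue [44] -> pop 44, enqueue [none], visited so far: [13, 28, 17, 48, 14, 37, 34, 41, 44]
Result: [13, 28, 17, 48, 14, 37, 34, 41, 44]


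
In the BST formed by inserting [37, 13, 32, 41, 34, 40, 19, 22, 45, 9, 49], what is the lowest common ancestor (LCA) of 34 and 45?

Tree insertion order: [37, 13, 32, 41, 34, 40, 19, 22, 45, 9, 49]
Tree (level-order array): [37, 13, 41, 9, 32, 40, 45, None, None, 19, 34, None, None, None, 49, None, 22]
In a BST, the LCA of p=34, q=45 is the first node v on the
root-to-leaf path with p <= v <= q (go left if both < v, right if both > v).
Walk from root:
  at 37: 34 <= 37 <= 45, this is the LCA
LCA = 37


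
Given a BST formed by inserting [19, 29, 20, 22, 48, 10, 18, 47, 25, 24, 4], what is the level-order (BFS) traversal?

Tree insertion order: [19, 29, 20, 22, 48, 10, 18, 47, 25, 24, 4]
Tree (level-order array): [19, 10, 29, 4, 18, 20, 48, None, None, None, None, None, 22, 47, None, None, 25, None, None, 24]
BFS from the root, enqueuing left then right child of each popped node:
  queue [19] -> pop 19, enqueue [10, 29], visited so far: [19]
  queue [10, 29] -> pop 10, enqueue [4, 18], visited so far: [19, 10]
  queue [29, 4, 18] -> pop 29, enqueue [20, 48], visited so far: [19, 10, 29]
  queue [4, 18, 20, 48] -> pop 4, enqueue [none], visited so far: [19, 10, 29, 4]
  queue [18, 20, 48] -> pop 18, enqueue [none], visited so far: [19, 10, 29, 4, 18]
  queue [20, 48] -> pop 20, enqueue [22], visited so far: [19, 10, 29, 4, 18, 20]
  queue [48, 22] -> pop 48, enqueue [47], visited so far: [19, 10, 29, 4, 18, 20, 48]
  queue [22, 47] -> pop 22, enqueue [25], visited so far: [19, 10, 29, 4, 18, 20, 48, 22]
  queue [47, 25] -> pop 47, enqueue [none], visited so far: [19, 10, 29, 4, 18, 20, 48, 22, 47]
  queue [25] -> pop 25, enqueue [24], visited so far: [19, 10, 29, 4, 18, 20, 48, 22, 47, 25]
  queue [24] -> pop 24, enqueue [none], visited so far: [19, 10, 29, 4, 18, 20, 48, 22, 47, 25, 24]
Result: [19, 10, 29, 4, 18, 20, 48, 22, 47, 25, 24]


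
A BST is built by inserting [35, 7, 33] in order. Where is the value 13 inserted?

Starting tree (level order): [35, 7, None, None, 33]
Insertion path: 35 -> 7 -> 33
Result: insert 13 as left child of 33
Final tree (level order): [35, 7, None, None, 33, 13]


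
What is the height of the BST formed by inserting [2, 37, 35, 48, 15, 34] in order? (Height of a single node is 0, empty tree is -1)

Insertion order: [2, 37, 35, 48, 15, 34]
Tree (level-order array): [2, None, 37, 35, 48, 15, None, None, None, None, 34]
Compute height bottom-up (empty subtree = -1):
  height(34) = 1 + max(-1, -1) = 0
  height(15) = 1 + max(-1, 0) = 1
  height(35) = 1 + max(1, -1) = 2
  height(48) = 1 + max(-1, -1) = 0
  height(37) = 1 + max(2, 0) = 3
  height(2) = 1 + max(-1, 3) = 4
Height = 4


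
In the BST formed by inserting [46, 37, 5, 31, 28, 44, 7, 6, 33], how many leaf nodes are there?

Tree built from: [46, 37, 5, 31, 28, 44, 7, 6, 33]
Tree (level-order array): [46, 37, None, 5, 44, None, 31, None, None, 28, 33, 7, None, None, None, 6]
Rule: A leaf has 0 children.
Per-node child counts:
  node 46: 1 child(ren)
  node 37: 2 child(ren)
  node 5: 1 child(ren)
  node 31: 2 child(ren)
  node 28: 1 child(ren)
  node 7: 1 child(ren)
  node 6: 0 child(ren)
  node 33: 0 child(ren)
  node 44: 0 child(ren)
Matching nodes: [6, 33, 44]
Count of leaf nodes: 3


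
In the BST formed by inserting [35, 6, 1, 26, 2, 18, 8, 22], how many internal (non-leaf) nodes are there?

Tree built from: [35, 6, 1, 26, 2, 18, 8, 22]
Tree (level-order array): [35, 6, None, 1, 26, None, 2, 18, None, None, None, 8, 22]
Rule: An internal node has at least one child.
Per-node child counts:
  node 35: 1 child(ren)
  node 6: 2 child(ren)
  node 1: 1 child(ren)
  node 2: 0 child(ren)
  node 26: 1 child(ren)
  node 18: 2 child(ren)
  node 8: 0 child(ren)
  node 22: 0 child(ren)
Matching nodes: [35, 6, 1, 26, 18]
Count of internal (non-leaf) nodes: 5


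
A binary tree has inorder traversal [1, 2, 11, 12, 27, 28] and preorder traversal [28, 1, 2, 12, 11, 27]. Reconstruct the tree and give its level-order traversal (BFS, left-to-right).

Inorder:  [1, 2, 11, 12, 27, 28]
Preorder: [28, 1, 2, 12, 11, 27]
Algorithm: preorder visits root first, so consume preorder in order;
for each root, split the current inorder slice at that value into
left-subtree inorder and right-subtree inorder, then recurse.
Recursive splits:
  root=28; inorder splits into left=[1, 2, 11, 12, 27], right=[]
  root=1; inorder splits into left=[], right=[2, 11, 12, 27]
  root=2; inorder splits into left=[], right=[11, 12, 27]
  root=12; inorder splits into left=[11], right=[27]
  root=11; inorder splits into left=[], right=[]
  root=27; inorder splits into left=[], right=[]
Reconstructed level-order: [28, 1, 2, 12, 11, 27]


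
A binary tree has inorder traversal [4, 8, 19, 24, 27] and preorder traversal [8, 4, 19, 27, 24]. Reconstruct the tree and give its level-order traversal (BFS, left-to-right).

Inorder:  [4, 8, 19, 24, 27]
Preorder: [8, 4, 19, 27, 24]
Algorithm: preorder visits root first, so consume preorder in order;
for each root, split the current inorder slice at that value into
left-subtree inorder and right-subtree inorder, then recurse.
Recursive splits:
  root=8; inorder splits into left=[4], right=[19, 24, 27]
  root=4; inorder splits into left=[], right=[]
  root=19; inorder splits into left=[], right=[24, 27]
  root=27; inorder splits into left=[24], right=[]
  root=24; inorder splits into left=[], right=[]
Reconstructed level-order: [8, 4, 19, 27, 24]


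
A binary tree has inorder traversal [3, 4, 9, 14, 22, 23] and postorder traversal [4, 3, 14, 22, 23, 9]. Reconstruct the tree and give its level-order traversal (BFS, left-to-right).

Inorder:   [3, 4, 9, 14, 22, 23]
Postorder: [4, 3, 14, 22, 23, 9]
Algorithm: postorder visits root last, so walk postorder right-to-left;
each value is the root of the current inorder slice — split it at that
value, recurse on the right subtree first, then the left.
Recursive splits:
  root=9; inorder splits into left=[3, 4], right=[14, 22, 23]
  root=23; inorder splits into left=[14, 22], right=[]
  root=22; inorder splits into left=[14], right=[]
  root=14; inorder splits into left=[], right=[]
  root=3; inorder splits into left=[], right=[4]
  root=4; inorder splits into left=[], right=[]
Reconstructed level-order: [9, 3, 23, 4, 22, 14]


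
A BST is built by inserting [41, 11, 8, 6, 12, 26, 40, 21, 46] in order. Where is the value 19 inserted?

Starting tree (level order): [41, 11, 46, 8, 12, None, None, 6, None, None, 26, None, None, 21, 40]
Insertion path: 41 -> 11 -> 12 -> 26 -> 21
Result: insert 19 as left child of 21
Final tree (level order): [41, 11, 46, 8, 12, None, None, 6, None, None, 26, None, None, 21, 40, 19]


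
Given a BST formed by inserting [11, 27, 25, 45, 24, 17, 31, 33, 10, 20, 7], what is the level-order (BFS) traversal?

Tree insertion order: [11, 27, 25, 45, 24, 17, 31, 33, 10, 20, 7]
Tree (level-order array): [11, 10, 27, 7, None, 25, 45, None, None, 24, None, 31, None, 17, None, None, 33, None, 20]
BFS from the root, enqueuing left then right child of each popped node:
  queue [11] -> pop 11, enqueue [10, 27], visited so far: [11]
  queue [10, 27] -> pop 10, enqueue [7], visited so far: [11, 10]
  queue [27, 7] -> pop 27, enqueue [25, 45], visited so far: [11, 10, 27]
  queue [7, 25, 45] -> pop 7, enqueue [none], visited so far: [11, 10, 27, 7]
  queue [25, 45] -> pop 25, enqueue [24], visited so far: [11, 10, 27, 7, 25]
  queue [45, 24] -> pop 45, enqueue [31], visited so far: [11, 10, 27, 7, 25, 45]
  queue [24, 31] -> pop 24, enqueue [17], visited so far: [11, 10, 27, 7, 25, 45, 24]
  queue [31, 17] -> pop 31, enqueue [33], visited so far: [11, 10, 27, 7, 25, 45, 24, 31]
  queue [17, 33] -> pop 17, enqueue [20], visited so far: [11, 10, 27, 7, 25, 45, 24, 31, 17]
  queue [33, 20] -> pop 33, enqueue [none], visited so far: [11, 10, 27, 7, 25, 45, 24, 31, 17, 33]
  queue [20] -> pop 20, enqueue [none], visited so far: [11, 10, 27, 7, 25, 45, 24, 31, 17, 33, 20]
Result: [11, 10, 27, 7, 25, 45, 24, 31, 17, 33, 20]


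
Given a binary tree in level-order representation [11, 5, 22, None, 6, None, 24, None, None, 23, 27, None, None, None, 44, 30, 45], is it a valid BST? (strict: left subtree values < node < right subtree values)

Level-order array: [11, 5, 22, None, 6, None, 24, None, None, 23, 27, None, None, None, 44, 30, 45]
Validate using subtree bounds (lo, hi): at each node, require lo < value < hi,
then recurse left with hi=value and right with lo=value.
Preorder trace (stopping at first violation):
  at node 11 with bounds (-inf, +inf): OK
  at node 5 with bounds (-inf, 11): OK
  at node 6 with bounds (5, 11): OK
  at node 22 with bounds (11, +inf): OK
  at node 24 with bounds (22, +inf): OK
  at node 23 with bounds (22, 24): OK
  at node 27 with bounds (24, +inf): OK
  at node 44 with bounds (27, +inf): OK
  at node 30 with bounds (27, 44): OK
  at node 45 with bounds (44, +inf): OK
No violation found at any node.
Result: Valid BST


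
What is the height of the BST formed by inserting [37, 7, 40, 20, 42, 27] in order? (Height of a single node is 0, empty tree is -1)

Insertion order: [37, 7, 40, 20, 42, 27]
Tree (level-order array): [37, 7, 40, None, 20, None, 42, None, 27]
Compute height bottom-up (empty subtree = -1):
  height(27) = 1 + max(-1, -1) = 0
  height(20) = 1 + max(-1, 0) = 1
  height(7) = 1 + max(-1, 1) = 2
  height(42) = 1 + max(-1, -1) = 0
  height(40) = 1 + max(-1, 0) = 1
  height(37) = 1 + max(2, 1) = 3
Height = 3


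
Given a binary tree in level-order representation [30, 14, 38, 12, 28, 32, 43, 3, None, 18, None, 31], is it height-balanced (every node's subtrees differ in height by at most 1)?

Tree (level-order array): [30, 14, 38, 12, 28, 32, 43, 3, None, 18, None, 31]
Definition: a tree is height-balanced if, at every node, |h(left) - h(right)| <= 1 (empty subtree has height -1).
Bottom-up per-node check:
  node 3: h_left=-1, h_right=-1, diff=0 [OK], height=0
  node 12: h_left=0, h_right=-1, diff=1 [OK], height=1
  node 18: h_left=-1, h_right=-1, diff=0 [OK], height=0
  node 28: h_left=0, h_right=-1, diff=1 [OK], height=1
  node 14: h_left=1, h_right=1, diff=0 [OK], height=2
  node 31: h_left=-1, h_right=-1, diff=0 [OK], height=0
  node 32: h_left=0, h_right=-1, diff=1 [OK], height=1
  node 43: h_left=-1, h_right=-1, diff=0 [OK], height=0
  node 38: h_left=1, h_right=0, diff=1 [OK], height=2
  node 30: h_left=2, h_right=2, diff=0 [OK], height=3
All nodes satisfy the balance condition.
Result: Balanced


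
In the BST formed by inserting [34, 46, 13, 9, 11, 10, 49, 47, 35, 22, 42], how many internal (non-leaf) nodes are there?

Tree built from: [34, 46, 13, 9, 11, 10, 49, 47, 35, 22, 42]
Tree (level-order array): [34, 13, 46, 9, 22, 35, 49, None, 11, None, None, None, 42, 47, None, 10]
Rule: An internal node has at least one child.
Per-node child counts:
  node 34: 2 child(ren)
  node 13: 2 child(ren)
  node 9: 1 child(ren)
  node 11: 1 child(ren)
  node 10: 0 child(ren)
  node 22: 0 child(ren)
  node 46: 2 child(ren)
  node 35: 1 child(ren)
  node 42: 0 child(ren)
  node 49: 1 child(ren)
  node 47: 0 child(ren)
Matching nodes: [34, 13, 9, 11, 46, 35, 49]
Count of internal (non-leaf) nodes: 7
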